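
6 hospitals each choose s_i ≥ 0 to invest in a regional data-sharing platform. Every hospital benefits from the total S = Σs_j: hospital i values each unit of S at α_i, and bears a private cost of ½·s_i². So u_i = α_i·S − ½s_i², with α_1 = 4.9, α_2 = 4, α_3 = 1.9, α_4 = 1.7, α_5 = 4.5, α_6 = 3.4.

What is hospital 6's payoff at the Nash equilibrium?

Hospital i's FOC: ∂u_i/∂s_i = α_i − s_i = 0, so s_i* = α_i.
NE contributions = (4.9, 4, 1.9, 1.7, 4.5, 3.4); S = 20.4.
u_6 = α_6·S − ½·(s_6)² = 3.4·20.4 − ½·3.4² = 63.58.

63.58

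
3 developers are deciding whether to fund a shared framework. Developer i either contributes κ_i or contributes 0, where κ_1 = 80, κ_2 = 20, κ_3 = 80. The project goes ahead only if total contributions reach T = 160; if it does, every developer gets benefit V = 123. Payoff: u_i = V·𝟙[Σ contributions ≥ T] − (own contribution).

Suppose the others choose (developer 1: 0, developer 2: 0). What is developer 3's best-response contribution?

Others' total = 0. Even contributing 80 gives 80 < 160: no benefit either way.
Best response: 0.

0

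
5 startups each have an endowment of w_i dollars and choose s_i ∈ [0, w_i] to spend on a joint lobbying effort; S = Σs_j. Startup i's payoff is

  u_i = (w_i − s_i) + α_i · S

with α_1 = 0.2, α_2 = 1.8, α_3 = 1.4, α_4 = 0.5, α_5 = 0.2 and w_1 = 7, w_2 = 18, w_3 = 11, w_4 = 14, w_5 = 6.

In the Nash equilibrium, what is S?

29

∂u_i/∂s_i = α_i − 1, so startup i contributes w_i if α_i > 1, else 0.
α_i > 1 for i ∈ {2, 3}; NE contributions (0, 18, 11, 0, 0), S = 29.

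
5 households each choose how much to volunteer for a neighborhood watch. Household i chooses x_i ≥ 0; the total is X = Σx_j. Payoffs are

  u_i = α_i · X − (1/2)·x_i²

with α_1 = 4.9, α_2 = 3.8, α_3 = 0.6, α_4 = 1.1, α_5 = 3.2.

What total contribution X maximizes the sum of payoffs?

Planner FOC: ∂(Σu_j)/∂x_i = (Σα_j) − x_i = 0, so x_i^SO = Σα_j = 13.6 for every i; X^SO = 68.

68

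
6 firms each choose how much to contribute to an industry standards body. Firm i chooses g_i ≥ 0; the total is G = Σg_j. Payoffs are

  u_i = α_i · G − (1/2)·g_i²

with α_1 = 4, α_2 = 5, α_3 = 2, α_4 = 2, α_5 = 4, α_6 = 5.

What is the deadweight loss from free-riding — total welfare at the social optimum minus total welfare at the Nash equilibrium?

Firm i's FOC: ∂u_i/∂g_i = α_i − g_i = 0, so g_i* = α_i.
NE contributions = (4, 5, 2, 2, 4, 5); G = 22.
W^NE = (Σα)·G − ½Σα_i² = 22² − ½·90 = 439.
Planner sets g_i = Σα_j = 22 for every i, so G^SO = 6·22 = 132.
W^SO = (Σα)·G^SO − ½·6·(Σα)² = (6/2)·22² = 1452.
Deadweight loss = W^SO − W^NE = 1013.

1013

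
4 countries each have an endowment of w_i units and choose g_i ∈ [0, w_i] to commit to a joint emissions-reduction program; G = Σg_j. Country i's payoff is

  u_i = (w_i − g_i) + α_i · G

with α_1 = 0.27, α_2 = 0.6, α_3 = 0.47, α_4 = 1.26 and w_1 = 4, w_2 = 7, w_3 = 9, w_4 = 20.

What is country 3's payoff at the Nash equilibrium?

∂u_i/∂g_i = α_i − 1, so country i contributes w_i if α_i > 1, else 0.
α_i > 1 for i ∈ {4}; NE contributions (0, 0, 0, 20), G = 20.
u_3 = (9 − 0) + 0.47·20 = 18.4.

18.4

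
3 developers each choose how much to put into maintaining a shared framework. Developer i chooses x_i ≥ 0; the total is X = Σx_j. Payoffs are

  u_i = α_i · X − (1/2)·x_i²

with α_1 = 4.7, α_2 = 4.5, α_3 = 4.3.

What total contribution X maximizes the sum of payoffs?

Planner FOC: ∂(Σu_j)/∂x_i = (Σα_j) − x_i = 0, so x_i^SO = Σα_j = 13.5 for every i; X^SO = 40.5.

40.5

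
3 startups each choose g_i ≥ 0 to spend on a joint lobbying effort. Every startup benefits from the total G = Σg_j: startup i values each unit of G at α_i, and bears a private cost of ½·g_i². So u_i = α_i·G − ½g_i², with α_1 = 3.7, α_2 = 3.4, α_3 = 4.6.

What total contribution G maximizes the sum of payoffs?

35.1

Planner FOC: ∂(Σu_j)/∂g_i = (Σα_j) − g_i = 0, so g_i^SO = Σα_j = 11.7 for every i; G^SO = 35.1.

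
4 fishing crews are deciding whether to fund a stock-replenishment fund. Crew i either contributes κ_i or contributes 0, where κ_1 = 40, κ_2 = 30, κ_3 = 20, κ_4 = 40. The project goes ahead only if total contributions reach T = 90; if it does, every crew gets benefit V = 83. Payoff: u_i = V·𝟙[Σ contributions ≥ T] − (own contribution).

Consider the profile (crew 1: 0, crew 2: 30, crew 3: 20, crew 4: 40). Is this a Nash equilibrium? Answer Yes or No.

Total = 90 ≥ 90: provided.
Crew 1 (pledges 0, payoff 83): pledging 40 → total 130, payoff 43. No gain.
Crew 2 (pledges 30, payoff 53): dropping to 0 → total 60, payoff 0. No gain.
Crew 3 (pledges 20, payoff 63): dropping to 0 → total 70, payoff 0. No gain.
Crew 4 (pledges 40, payoff 43): dropping to 0 → total 50, payoff 0. No gain.

Yes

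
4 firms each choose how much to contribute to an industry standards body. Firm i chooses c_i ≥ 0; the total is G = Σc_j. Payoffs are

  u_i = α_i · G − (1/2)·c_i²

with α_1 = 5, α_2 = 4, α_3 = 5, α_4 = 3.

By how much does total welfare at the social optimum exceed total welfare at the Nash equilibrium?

326.5

Firm i's FOC: ∂u_i/∂c_i = α_i − c_i = 0, so c_i* = α_i.
NE contributions = (5, 4, 5, 3); G = 17.
W^NE = (Σα)·G − ½Σα_i² = 17² − ½·75 = 251.5.
Planner sets c_i = Σα_j = 17 for every i, so G^SO = 4·17 = 68.
W^SO = (Σα)·G^SO − ½·4·(Σα)² = (4/2)·17² = 578.
Deadweight loss = W^SO − W^NE = 326.5.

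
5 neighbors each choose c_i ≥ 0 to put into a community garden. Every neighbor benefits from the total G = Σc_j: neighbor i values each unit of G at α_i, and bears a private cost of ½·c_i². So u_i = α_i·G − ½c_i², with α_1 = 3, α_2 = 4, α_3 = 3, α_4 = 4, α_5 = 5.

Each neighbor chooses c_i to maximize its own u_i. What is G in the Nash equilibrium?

Neighbor i's FOC: ∂u_i/∂c_i = α_i − c_i = 0, so c_i* = α_i.
NE contributions = (3, 4, 3, 4, 5); G = 19.

19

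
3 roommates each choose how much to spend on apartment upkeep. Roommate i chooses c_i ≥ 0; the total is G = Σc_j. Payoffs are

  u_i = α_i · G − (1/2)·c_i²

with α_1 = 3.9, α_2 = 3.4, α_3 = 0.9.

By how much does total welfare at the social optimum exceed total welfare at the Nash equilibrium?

Roommate i's FOC: ∂u_i/∂c_i = α_i − c_i = 0, so c_i* = α_i.
NE contributions = (3.9, 3.4, 0.9); G = 8.2.
W^NE = (Σα)·G − ½Σα_i² = 8.2² − ½·27.58 = 53.45.
Planner sets c_i = Σα_j = 8.2 for every i, so G^SO = 3·8.2 = 24.6.
W^SO = (Σα)·G^SO − ½·3·(Σα)² = (3/2)·8.2² = 100.86.
Deadweight loss = W^SO − W^NE = 47.41.

47.41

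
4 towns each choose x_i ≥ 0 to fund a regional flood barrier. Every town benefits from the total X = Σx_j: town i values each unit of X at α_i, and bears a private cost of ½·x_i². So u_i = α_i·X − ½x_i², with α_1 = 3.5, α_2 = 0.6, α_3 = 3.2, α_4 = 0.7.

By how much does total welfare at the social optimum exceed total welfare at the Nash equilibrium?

Town i's FOC: ∂u_i/∂x_i = α_i − x_i = 0, so x_i* = α_i.
NE contributions = (3.5, 0.6, 3.2, 0.7); X = 8.
W^NE = (Σα)·X − ½Σα_i² = 8² − ½·23.34 = 52.33.
Planner sets x_i = Σα_j = 8 for every i, so X^SO = 4·8 = 32.
W^SO = (Σα)·X^SO − ½·4·(Σα)² = (4/2)·8² = 128.
Deadweight loss = W^SO − W^NE = 75.67.

75.67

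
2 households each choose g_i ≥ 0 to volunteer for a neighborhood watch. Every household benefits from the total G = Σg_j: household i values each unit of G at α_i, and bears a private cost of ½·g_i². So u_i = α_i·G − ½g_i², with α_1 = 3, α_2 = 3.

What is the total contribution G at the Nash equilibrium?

6

Household i's FOC: ∂u_i/∂g_i = α_i − g_i = 0, so g_i* = α_i.
NE contributions = (3, 3); G = 6.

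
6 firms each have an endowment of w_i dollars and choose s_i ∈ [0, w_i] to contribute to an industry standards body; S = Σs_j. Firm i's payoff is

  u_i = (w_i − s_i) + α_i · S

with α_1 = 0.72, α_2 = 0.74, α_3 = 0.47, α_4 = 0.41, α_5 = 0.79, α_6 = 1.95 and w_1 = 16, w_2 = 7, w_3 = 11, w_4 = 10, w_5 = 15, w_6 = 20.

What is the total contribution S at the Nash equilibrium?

20

∂u_i/∂s_i = α_i − 1, so firm i contributes w_i if α_i > 1, else 0.
α_i > 1 for i ∈ {6}; NE contributions (0, 0, 0, 0, 0, 20), S = 20.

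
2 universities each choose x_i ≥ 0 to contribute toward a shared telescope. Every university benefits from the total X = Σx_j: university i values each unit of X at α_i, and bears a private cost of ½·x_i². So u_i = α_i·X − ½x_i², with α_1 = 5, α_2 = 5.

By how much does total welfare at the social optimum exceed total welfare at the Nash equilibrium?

University i's FOC: ∂u_i/∂x_i = α_i − x_i = 0, so x_i* = α_i.
NE contributions = (5, 5); X = 10.
W^NE = (Σα)·X − ½Σα_i² = 10² − ½·50 = 75.
Planner sets x_i = Σα_j = 10 for every i, so X^SO = 2·10 = 20.
W^SO = (Σα)·X^SO − ½·2·(Σα)² = (2/2)·10² = 100.
Deadweight loss = W^SO − W^NE = 25.

25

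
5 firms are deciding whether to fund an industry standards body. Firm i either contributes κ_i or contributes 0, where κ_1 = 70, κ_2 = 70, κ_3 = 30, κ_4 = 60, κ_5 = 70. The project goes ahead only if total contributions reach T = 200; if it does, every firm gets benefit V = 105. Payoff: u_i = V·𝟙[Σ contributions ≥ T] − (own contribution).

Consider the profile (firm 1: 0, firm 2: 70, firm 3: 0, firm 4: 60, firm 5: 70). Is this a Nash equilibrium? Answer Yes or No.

Yes

Total = 200 ≥ 200: provided.
Firm 1 (pledges 0, payoff 105): pledging 70 → total 270, payoff 35. No gain.
Firm 2 (pledges 70, payoff 35): dropping to 0 → total 130, payoff 0. No gain.
Firm 3 (pledges 0, payoff 105): pledging 30 → total 230, payoff 75. No gain.
Firm 4 (pledges 60, payoff 45): dropping to 0 → total 140, payoff 0. No gain.
Firm 5 (pledges 70, payoff 35): dropping to 0 → total 130, payoff 0. No gain.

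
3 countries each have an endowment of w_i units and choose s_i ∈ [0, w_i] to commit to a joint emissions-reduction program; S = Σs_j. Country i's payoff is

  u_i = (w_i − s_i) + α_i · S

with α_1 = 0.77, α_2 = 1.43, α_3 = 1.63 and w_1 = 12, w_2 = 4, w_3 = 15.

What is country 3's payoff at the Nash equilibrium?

30.97

∂u_i/∂s_i = α_i − 1, so country i contributes w_i if α_i > 1, else 0.
α_i > 1 for i ∈ {2, 3}; NE contributions (0, 4, 15), S = 19.
u_3 = (15 − 15) + 1.63·19 = 30.97.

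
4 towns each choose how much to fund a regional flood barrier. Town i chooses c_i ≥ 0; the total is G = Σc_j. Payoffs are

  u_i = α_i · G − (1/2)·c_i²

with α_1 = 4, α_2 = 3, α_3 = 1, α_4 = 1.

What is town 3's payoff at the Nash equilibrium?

Town i's FOC: ∂u_i/∂c_i = α_i − c_i = 0, so c_i* = α_i.
NE contributions = (4, 3, 1, 1); G = 9.
u_3 = α_3·G − ½·(c_3)² = 1·9 − ½·1² = 8.5.

8.5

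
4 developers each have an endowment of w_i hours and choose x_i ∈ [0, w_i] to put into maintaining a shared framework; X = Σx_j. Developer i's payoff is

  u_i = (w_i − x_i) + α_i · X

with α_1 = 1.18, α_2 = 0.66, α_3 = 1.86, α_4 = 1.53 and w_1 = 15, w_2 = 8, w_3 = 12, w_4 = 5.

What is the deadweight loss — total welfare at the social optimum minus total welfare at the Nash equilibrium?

∂u_i/∂x_i = α_i − 1, so developer i contributes w_i if α_i > 1, else 0.
α_i > 1 for i ∈ {1, 3, 4}; NE contributions (15, 0, 12, 5), X = 32.
W^NE = Σw_i − X^NE + (Σα_i)·X^NE = 40 + 4.23·32 = 175.36.
Planner: ∂(Σu_j)/∂x_i = Σα_j − 1 = 4.23 > 0, so everyone contributes w_i; X^SO = 40, W^SO = 40 + 4.23·40 = 209.2.
Deadweight loss = 33.84.

33.84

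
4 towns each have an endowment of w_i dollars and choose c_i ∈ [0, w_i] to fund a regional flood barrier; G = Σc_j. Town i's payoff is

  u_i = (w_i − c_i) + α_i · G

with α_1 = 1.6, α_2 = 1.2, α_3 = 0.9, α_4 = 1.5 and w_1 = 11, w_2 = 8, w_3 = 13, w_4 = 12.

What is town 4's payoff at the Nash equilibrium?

∂u_i/∂c_i = α_i − 1, so town i contributes w_i if α_i > 1, else 0.
α_i > 1 for i ∈ {1, 2, 4}; NE contributions (11, 8, 0, 12), G = 31.
u_4 = (12 − 12) + 1.5·31 = 46.5.

46.5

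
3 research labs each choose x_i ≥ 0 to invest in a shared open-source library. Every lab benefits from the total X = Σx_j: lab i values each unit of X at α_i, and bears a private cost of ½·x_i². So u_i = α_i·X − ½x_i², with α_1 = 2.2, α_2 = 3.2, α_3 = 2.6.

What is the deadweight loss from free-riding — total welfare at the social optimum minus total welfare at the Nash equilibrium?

Lab i's FOC: ∂u_i/∂x_i = α_i − x_i = 0, so x_i* = α_i.
NE contributions = (2.2, 3.2, 2.6); X = 8.
W^NE = (Σα)·X − ½Σα_i² = 8² − ½·21.84 = 53.08.
Planner sets x_i = Σα_j = 8 for every i, so X^SO = 3·8 = 24.
W^SO = (Σα)·X^SO − ½·3·(Σα)² = (3/2)·8² = 96.
Deadweight loss = W^SO − W^NE = 42.92.

42.92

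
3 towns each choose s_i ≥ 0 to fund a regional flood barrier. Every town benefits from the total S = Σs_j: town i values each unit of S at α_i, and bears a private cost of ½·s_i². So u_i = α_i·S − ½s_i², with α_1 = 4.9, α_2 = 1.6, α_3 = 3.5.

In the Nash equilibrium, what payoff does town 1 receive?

36.995

Town i's FOC: ∂u_i/∂s_i = α_i − s_i = 0, so s_i* = α_i.
NE contributions = (4.9, 1.6, 3.5); S = 10.
u_1 = α_1·S − ½·(s_1)² = 4.9·10 − ½·4.9² = 36.995.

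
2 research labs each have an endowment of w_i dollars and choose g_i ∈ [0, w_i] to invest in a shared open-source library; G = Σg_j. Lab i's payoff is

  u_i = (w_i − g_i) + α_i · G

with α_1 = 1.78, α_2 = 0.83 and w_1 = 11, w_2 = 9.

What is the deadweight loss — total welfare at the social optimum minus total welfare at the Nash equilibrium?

∂u_i/∂g_i = α_i − 1, so lab i contributes w_i if α_i > 1, else 0.
α_i > 1 for i ∈ {1}; NE contributions (11, 0), G = 11.
W^NE = Σw_i − G^NE + (Σα_i)·G^NE = 20 + 1.61·11 = 37.71.
Planner: ∂(Σu_j)/∂g_i = Σα_j − 1 = 1.61 > 0, so everyone contributes w_i; G^SO = 20, W^SO = 20 + 1.61·20 = 52.2.
Deadweight loss = 14.49.

14.49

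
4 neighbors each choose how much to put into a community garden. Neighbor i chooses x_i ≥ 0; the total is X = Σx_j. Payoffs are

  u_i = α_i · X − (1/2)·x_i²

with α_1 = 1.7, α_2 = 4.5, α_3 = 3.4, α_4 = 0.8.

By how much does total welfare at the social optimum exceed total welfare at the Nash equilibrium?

125.83

Neighbor i's FOC: ∂u_i/∂x_i = α_i − x_i = 0, so x_i* = α_i.
NE contributions = (1.7, 4.5, 3.4, 0.8); X = 10.4.
W^NE = (Σα)·X − ½Σα_i² = 10.4² − ½·35.34 = 90.49.
Planner sets x_i = Σα_j = 10.4 for every i, so X^SO = 4·10.4 = 41.6.
W^SO = (Σα)·X^SO − ½·4·(Σα)² = (4/2)·10.4² = 216.32.
Deadweight loss = W^SO − W^NE = 125.83.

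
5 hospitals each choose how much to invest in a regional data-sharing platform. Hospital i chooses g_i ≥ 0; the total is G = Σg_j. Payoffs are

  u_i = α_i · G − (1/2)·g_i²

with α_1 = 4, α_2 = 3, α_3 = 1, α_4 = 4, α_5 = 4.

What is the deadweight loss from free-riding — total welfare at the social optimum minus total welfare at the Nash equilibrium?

413

Hospital i's FOC: ∂u_i/∂g_i = α_i − g_i = 0, so g_i* = α_i.
NE contributions = (4, 3, 1, 4, 4); G = 16.
W^NE = (Σα)·G − ½Σα_i² = 16² − ½·58 = 227.
Planner sets g_i = Σα_j = 16 for every i, so G^SO = 5·16 = 80.
W^SO = (Σα)·G^SO − ½·5·(Σα)² = (5/2)·16² = 640.
Deadweight loss = W^SO − W^NE = 413.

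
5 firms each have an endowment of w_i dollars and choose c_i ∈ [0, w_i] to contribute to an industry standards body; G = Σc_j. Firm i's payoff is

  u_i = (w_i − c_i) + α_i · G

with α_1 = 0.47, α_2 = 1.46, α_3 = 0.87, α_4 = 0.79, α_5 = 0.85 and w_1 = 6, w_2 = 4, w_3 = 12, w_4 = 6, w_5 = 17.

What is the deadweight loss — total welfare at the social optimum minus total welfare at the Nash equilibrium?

141.04

∂u_i/∂c_i = α_i − 1, so firm i contributes w_i if α_i > 1, else 0.
α_i > 1 for i ∈ {2}; NE contributions (0, 4, 0, 0, 0), G = 4.
W^NE = Σw_i − G^NE + (Σα_i)·G^NE = 45 + 3.44·4 = 58.76.
Planner: ∂(Σu_j)/∂c_i = Σα_j − 1 = 3.44 > 0, so everyone contributes w_i; G^SO = 45, W^SO = 45 + 3.44·45 = 199.8.
Deadweight loss = 141.04.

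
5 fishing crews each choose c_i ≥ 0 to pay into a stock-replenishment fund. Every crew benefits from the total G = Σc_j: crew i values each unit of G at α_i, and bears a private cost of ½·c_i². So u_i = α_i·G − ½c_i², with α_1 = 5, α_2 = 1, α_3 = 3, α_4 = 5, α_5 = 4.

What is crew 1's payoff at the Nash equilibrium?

Crew i's FOC: ∂u_i/∂c_i = α_i − c_i = 0, so c_i* = α_i.
NE contributions = (5, 1, 3, 5, 4); G = 18.
u_1 = α_1·G − ½·(c_1)² = 5·18 − ½·5² = 77.5.

77.5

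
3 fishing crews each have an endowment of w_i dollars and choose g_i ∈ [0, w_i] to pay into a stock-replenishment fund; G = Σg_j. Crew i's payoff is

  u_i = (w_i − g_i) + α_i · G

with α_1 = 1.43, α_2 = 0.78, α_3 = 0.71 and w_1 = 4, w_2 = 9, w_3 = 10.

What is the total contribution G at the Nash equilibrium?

∂u_i/∂g_i = α_i − 1, so crew i contributes w_i if α_i > 1, else 0.
α_i > 1 for i ∈ {1}; NE contributions (4, 0, 0), G = 4.

4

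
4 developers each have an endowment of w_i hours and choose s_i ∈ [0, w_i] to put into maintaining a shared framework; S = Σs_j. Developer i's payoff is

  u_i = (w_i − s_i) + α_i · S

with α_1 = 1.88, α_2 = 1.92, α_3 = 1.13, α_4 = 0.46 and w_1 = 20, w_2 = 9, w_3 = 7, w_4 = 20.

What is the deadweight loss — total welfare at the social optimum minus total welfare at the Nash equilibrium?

87.8

∂u_i/∂s_i = α_i − 1, so developer i contributes w_i if α_i > 1, else 0.
α_i > 1 for i ∈ {1, 2, 3}; NE contributions (20, 9, 7, 0), S = 36.
W^NE = Σw_i − S^NE + (Σα_i)·S^NE = 56 + 4.39·36 = 214.04.
Planner: ∂(Σu_j)/∂s_i = Σα_j − 1 = 4.39 > 0, so everyone contributes w_i; S^SO = 56, W^SO = 56 + 4.39·56 = 301.84.
Deadweight loss = 87.8.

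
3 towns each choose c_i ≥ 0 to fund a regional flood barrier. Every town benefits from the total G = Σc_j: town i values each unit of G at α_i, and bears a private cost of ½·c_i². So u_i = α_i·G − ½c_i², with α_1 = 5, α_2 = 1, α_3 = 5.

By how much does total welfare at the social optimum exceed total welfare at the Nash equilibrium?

Town i's FOC: ∂u_i/∂c_i = α_i − c_i = 0, so c_i* = α_i.
NE contributions = (5, 1, 5); G = 11.
W^NE = (Σα)·G − ½Σα_i² = 11² − ½·51 = 95.5.
Planner sets c_i = Σα_j = 11 for every i, so G^SO = 3·11 = 33.
W^SO = (Σα)·G^SO − ½·3·(Σα)² = (3/2)·11² = 181.5.
Deadweight loss = W^SO − W^NE = 86.

86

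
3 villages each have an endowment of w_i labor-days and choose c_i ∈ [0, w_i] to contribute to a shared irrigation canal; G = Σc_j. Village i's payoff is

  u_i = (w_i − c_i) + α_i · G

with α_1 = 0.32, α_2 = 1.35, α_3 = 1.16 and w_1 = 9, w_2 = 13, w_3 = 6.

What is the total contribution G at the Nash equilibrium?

∂u_i/∂c_i = α_i − 1, so village i contributes w_i if α_i > 1, else 0.
α_i > 1 for i ∈ {2, 3}; NE contributions (0, 13, 6), G = 19.

19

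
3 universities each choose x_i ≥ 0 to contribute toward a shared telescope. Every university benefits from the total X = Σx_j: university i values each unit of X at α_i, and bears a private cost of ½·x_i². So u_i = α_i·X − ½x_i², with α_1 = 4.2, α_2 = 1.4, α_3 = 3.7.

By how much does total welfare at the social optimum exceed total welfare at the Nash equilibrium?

59.89

University i's FOC: ∂u_i/∂x_i = α_i − x_i = 0, so x_i* = α_i.
NE contributions = (4.2, 1.4, 3.7); X = 9.3.
W^NE = (Σα)·X − ½Σα_i² = 9.3² − ½·33.29 = 69.845.
Planner sets x_i = Σα_j = 9.3 for every i, so X^SO = 3·9.3 = 27.9.
W^SO = (Σα)·X^SO − ½·3·(Σα)² = (3/2)·9.3² = 129.735.
Deadweight loss = W^SO − W^NE = 59.89.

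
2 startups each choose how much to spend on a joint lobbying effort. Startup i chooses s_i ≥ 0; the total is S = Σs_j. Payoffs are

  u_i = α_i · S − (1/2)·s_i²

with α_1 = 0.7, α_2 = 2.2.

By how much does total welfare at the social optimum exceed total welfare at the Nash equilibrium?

Startup i's FOC: ∂u_i/∂s_i = α_i − s_i = 0, so s_i* = α_i.
NE contributions = (0.7, 2.2); S = 2.9.
W^NE = (Σα)·S − ½Σα_i² = 2.9² − ½·5.33 = 5.745.
Planner sets s_i = Σα_j = 2.9 for every i, so S^SO = 2·2.9 = 5.8.
W^SO = (Σα)·S^SO − ½·2·(Σα)² = (2/2)·2.9² = 8.41.
Deadweight loss = W^SO − W^NE = 2.665.

2.665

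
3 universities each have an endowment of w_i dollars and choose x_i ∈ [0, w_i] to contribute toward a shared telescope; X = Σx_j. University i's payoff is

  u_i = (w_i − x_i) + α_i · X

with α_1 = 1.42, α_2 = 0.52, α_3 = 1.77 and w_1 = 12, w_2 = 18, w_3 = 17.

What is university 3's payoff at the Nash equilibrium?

51.33

∂u_i/∂x_i = α_i − 1, so university i contributes w_i if α_i > 1, else 0.
α_i > 1 for i ∈ {1, 3}; NE contributions (12, 0, 17), X = 29.
u_3 = (17 − 17) + 1.77·29 = 51.33.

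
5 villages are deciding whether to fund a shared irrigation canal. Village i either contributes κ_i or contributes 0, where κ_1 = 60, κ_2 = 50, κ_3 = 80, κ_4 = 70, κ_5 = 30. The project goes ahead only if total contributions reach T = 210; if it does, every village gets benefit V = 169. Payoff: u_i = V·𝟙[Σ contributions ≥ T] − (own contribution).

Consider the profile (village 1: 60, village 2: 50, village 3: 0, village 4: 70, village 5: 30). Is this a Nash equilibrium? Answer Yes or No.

Yes

Total = 210 ≥ 210: provided.
Village 1 (pledges 60, payoff 109): dropping to 0 → total 150, payoff 0. No gain.
Village 2 (pledges 50, payoff 119): dropping to 0 → total 160, payoff 0. No gain.
Village 3 (pledges 0, payoff 169): pledging 80 → total 290, payoff 89. No gain.
Village 4 (pledges 70, payoff 99): dropping to 0 → total 140, payoff 0. No gain.
Village 5 (pledges 30, payoff 139): dropping to 0 → total 180, payoff 0. No gain.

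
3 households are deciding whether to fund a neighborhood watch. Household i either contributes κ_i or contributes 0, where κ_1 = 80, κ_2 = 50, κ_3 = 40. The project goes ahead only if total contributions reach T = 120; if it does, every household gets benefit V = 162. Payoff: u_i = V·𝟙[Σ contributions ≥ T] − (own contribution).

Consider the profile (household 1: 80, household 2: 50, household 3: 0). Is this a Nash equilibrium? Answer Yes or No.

Total = 130 ≥ 120: provided.
Household 1 (pledges 80, payoff 82): dropping to 0 → total 50, payoff 0. No gain.
Household 2 (pledges 50, payoff 112): dropping to 0 → total 80, payoff 0. No gain.
Household 3 (pledges 0, payoff 162): pledging 40 → total 170, payoff 122. No gain.

Yes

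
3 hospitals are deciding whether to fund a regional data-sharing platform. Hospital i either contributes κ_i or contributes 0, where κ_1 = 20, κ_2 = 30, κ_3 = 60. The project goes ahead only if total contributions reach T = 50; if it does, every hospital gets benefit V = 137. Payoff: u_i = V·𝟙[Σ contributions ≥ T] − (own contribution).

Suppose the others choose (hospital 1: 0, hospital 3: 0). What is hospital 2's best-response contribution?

Others' total = 0. Even contributing 30 gives 30 < 50: no benefit either way.
Best response: 0.

0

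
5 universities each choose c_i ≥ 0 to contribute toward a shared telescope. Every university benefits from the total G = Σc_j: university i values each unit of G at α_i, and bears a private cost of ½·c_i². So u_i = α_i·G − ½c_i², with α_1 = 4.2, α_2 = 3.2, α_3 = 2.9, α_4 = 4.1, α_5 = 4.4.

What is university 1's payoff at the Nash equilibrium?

University i's FOC: ∂u_i/∂c_i = α_i − c_i = 0, so c_i* = α_i.
NE contributions = (4.2, 3.2, 2.9, 4.1, 4.4); G = 18.8.
u_1 = α_1·G − ½·(c_1)² = 4.2·18.8 − ½·4.2² = 70.14.

70.14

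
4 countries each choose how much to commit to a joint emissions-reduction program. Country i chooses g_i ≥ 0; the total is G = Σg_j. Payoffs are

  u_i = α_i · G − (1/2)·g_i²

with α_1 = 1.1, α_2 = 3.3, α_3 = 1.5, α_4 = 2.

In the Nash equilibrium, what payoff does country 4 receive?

13.8

Country i's FOC: ∂u_i/∂g_i = α_i − g_i = 0, so g_i* = α_i.
NE contributions = (1.1, 3.3, 1.5, 2); G = 7.9.
u_4 = α_4·G − ½·(g_4)² = 2·7.9 − ½·2² = 13.8.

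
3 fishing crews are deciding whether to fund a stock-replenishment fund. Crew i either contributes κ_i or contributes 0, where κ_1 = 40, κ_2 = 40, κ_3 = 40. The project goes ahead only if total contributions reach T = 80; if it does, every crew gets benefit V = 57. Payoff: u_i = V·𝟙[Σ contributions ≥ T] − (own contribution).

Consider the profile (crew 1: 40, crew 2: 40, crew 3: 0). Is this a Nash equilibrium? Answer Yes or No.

Yes

Total = 80 ≥ 80: provided.
Crew 1 (pledges 40, payoff 17): dropping to 0 → total 40, payoff 0. No gain.
Crew 2 (pledges 40, payoff 17): dropping to 0 → total 40, payoff 0. No gain.
Crew 3 (pledges 0, payoff 57): pledging 40 → total 120, payoff 17. No gain.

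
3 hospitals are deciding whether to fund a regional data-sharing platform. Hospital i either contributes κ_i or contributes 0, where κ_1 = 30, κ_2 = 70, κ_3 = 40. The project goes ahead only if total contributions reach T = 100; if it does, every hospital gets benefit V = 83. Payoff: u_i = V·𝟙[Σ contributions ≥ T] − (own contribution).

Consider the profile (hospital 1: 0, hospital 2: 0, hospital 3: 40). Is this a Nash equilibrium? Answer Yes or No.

Total = 40 < 100: not provided.
Hospital 1 (pledges 0, payoff 0): pledging 30 → total 70, payoff -30. No gain.
Hospital 2 (pledges 0, payoff 0): pledging 70 → total 110, payoff 13. Profitable deviation.

No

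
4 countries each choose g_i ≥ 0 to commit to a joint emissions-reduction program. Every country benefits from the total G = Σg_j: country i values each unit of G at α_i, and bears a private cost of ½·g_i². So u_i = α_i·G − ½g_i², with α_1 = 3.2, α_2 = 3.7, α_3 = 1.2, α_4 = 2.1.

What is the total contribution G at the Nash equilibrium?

Country i's FOC: ∂u_i/∂g_i = α_i − g_i = 0, so g_i* = α_i.
NE contributions = (3.2, 3.7, 1.2, 2.1); G = 10.2.

10.2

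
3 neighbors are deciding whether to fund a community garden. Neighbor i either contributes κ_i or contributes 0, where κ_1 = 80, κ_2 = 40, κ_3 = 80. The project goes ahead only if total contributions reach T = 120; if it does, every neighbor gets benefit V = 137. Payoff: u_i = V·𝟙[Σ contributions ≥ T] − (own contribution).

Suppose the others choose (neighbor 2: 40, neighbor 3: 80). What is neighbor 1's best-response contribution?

0

Others' total = 120 ≥ 120; contributing adds cost 80 for no extra benefit.
Best response: 0.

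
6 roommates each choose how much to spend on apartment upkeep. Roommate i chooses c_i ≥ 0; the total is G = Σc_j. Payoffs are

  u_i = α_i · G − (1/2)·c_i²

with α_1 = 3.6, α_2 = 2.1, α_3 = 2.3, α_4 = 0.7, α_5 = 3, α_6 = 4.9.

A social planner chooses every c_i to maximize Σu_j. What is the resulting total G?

99.6

Planner FOC: ∂(Σu_j)/∂c_i = (Σα_j) − c_i = 0, so c_i^SO = Σα_j = 16.6 for every i; G^SO = 99.6.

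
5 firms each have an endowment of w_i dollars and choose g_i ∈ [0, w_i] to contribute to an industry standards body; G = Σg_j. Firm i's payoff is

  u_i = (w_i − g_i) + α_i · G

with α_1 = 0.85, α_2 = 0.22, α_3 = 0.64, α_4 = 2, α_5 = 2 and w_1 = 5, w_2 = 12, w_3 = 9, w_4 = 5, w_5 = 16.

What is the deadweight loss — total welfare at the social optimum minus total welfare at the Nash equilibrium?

122.46

∂u_i/∂g_i = α_i − 1, so firm i contributes w_i if α_i > 1, else 0.
α_i > 1 for i ∈ {4, 5}; NE contributions (0, 0, 0, 5, 16), G = 21.
W^NE = Σw_i − G^NE + (Σα_i)·G^NE = 47 + 4.71·21 = 145.91.
Planner: ∂(Σu_j)/∂g_i = Σα_j − 1 = 4.71 > 0, so everyone contributes w_i; G^SO = 47, W^SO = 47 + 4.71·47 = 268.37.
Deadweight loss = 122.46.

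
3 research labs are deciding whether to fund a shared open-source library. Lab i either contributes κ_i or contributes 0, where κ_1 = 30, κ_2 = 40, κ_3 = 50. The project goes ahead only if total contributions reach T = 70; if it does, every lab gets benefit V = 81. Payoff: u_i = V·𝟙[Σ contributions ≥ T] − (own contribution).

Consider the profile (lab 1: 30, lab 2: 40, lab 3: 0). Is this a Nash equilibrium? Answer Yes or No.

Yes

Total = 70 ≥ 70: provided.
Lab 1 (pledges 30, payoff 51): dropping to 0 → total 40, payoff 0. No gain.
Lab 2 (pledges 40, payoff 41): dropping to 0 → total 30, payoff 0. No gain.
Lab 3 (pledges 0, payoff 81): pledging 50 → total 120, payoff 31. No gain.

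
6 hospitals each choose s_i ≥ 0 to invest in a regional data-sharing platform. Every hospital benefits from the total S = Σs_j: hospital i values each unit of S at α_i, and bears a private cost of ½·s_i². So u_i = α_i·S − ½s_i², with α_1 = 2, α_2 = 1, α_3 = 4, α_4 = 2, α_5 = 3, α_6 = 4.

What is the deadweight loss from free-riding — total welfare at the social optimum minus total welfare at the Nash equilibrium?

Hospital i's FOC: ∂u_i/∂s_i = α_i − s_i = 0, so s_i* = α_i.
NE contributions = (2, 1, 4, 2, 3, 4); S = 16.
W^NE = (Σα)·S − ½Σα_i² = 16² − ½·50 = 231.
Planner sets s_i = Σα_j = 16 for every i, so S^SO = 6·16 = 96.
W^SO = (Σα)·S^SO − ½·6·(Σα)² = (6/2)·16² = 768.
Deadweight loss = W^SO − W^NE = 537.

537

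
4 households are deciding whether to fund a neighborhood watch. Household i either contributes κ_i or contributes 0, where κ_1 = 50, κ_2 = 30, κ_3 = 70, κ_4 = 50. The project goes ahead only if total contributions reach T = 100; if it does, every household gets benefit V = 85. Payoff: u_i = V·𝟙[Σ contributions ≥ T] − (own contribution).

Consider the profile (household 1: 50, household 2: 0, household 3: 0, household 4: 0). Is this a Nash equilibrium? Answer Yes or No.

Total = 50 < 100: not provided.
Household 1 (pledges 50, payoff -50): dropping to 0 → total 0, payoff 0. Profitable deviation.

No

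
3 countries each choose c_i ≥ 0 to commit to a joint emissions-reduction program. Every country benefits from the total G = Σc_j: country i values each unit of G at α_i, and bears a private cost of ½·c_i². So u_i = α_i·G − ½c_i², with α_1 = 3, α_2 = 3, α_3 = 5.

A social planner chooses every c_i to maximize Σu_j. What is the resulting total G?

33

Planner FOC: ∂(Σu_j)/∂c_i = (Σα_j) − c_i = 0, so c_i^SO = Σα_j = 11 for every i; G^SO = 33.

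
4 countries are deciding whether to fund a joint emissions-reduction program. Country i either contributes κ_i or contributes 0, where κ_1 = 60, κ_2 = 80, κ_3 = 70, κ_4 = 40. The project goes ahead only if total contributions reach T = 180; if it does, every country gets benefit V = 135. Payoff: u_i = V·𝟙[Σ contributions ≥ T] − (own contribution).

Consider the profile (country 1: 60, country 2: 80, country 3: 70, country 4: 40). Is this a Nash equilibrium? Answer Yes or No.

Total = 250 ≥ 180: provided.
Country 1 (pledges 60, payoff 75): dropping to 0 → total 190, payoff 135. Profitable deviation.

No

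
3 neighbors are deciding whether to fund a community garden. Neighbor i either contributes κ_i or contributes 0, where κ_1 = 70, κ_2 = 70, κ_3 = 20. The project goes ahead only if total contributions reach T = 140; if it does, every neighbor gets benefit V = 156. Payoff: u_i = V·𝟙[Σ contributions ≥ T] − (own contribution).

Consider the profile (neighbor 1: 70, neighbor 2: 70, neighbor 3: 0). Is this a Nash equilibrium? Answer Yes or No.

Yes

Total = 140 ≥ 140: provided.
Neighbor 1 (pledges 70, payoff 86): dropping to 0 → total 70, payoff 0. No gain.
Neighbor 2 (pledges 70, payoff 86): dropping to 0 → total 70, payoff 0. No gain.
Neighbor 3 (pledges 0, payoff 156): pledging 20 → total 160, payoff 136. No gain.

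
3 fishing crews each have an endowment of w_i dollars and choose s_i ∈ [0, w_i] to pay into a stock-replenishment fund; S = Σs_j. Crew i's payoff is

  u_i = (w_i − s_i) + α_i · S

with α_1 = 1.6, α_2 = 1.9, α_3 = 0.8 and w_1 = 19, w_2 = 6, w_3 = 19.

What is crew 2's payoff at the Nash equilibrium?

∂u_i/∂s_i = α_i − 1, so crew i contributes w_i if α_i > 1, else 0.
α_i > 1 for i ∈ {1, 2}; NE contributions (19, 6, 0), S = 25.
u_2 = (6 − 6) + 1.9·25 = 47.5.

47.5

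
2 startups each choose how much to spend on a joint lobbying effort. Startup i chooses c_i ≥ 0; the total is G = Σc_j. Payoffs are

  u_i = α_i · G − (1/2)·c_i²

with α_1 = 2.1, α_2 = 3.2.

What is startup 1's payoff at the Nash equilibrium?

Startup i's FOC: ∂u_i/∂c_i = α_i − c_i = 0, so c_i* = α_i.
NE contributions = (2.1, 3.2); G = 5.3.
u_1 = α_1·G − ½·(c_1)² = 2.1·5.3 − ½·2.1² = 8.925.

8.925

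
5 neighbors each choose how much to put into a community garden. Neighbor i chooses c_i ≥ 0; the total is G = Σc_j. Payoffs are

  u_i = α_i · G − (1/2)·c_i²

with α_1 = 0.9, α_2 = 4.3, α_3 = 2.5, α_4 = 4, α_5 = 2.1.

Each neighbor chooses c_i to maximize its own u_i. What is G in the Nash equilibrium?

13.8

Neighbor i's FOC: ∂u_i/∂c_i = α_i − c_i = 0, so c_i* = α_i.
NE contributions = (0.9, 4.3, 2.5, 4, 2.1); G = 13.8.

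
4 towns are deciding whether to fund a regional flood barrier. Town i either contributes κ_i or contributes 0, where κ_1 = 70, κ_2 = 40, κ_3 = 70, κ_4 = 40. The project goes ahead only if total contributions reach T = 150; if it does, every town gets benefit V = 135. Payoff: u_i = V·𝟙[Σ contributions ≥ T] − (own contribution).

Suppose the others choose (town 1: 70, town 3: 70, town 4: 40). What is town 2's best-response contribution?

0

Others' total = 180 ≥ 150; contributing adds cost 40 for no extra benefit.
Best response: 0.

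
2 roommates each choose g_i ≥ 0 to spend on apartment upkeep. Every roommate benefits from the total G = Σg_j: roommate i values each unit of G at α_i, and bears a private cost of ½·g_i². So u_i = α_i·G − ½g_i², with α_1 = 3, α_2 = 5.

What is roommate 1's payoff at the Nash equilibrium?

Roommate i's FOC: ∂u_i/∂g_i = α_i − g_i = 0, so g_i* = α_i.
NE contributions = (3, 5); G = 8.
u_1 = α_1·G − ½·(g_1)² = 3·8 − ½·3² = 19.5.

19.5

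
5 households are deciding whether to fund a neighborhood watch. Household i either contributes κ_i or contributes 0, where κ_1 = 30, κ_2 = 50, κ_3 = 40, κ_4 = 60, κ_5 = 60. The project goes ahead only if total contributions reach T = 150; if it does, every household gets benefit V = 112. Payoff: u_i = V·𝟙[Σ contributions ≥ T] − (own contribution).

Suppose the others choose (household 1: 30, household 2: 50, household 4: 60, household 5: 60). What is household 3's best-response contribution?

Others' total = 200 ≥ 150; contributing adds cost 40 for no extra benefit.
Best response: 0.

0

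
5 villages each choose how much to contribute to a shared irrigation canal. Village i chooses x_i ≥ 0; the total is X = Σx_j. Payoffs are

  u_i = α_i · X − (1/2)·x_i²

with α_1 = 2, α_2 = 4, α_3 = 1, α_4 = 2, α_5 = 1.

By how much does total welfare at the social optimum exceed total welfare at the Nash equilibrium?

Village i's FOC: ∂u_i/∂x_i = α_i − x_i = 0, so x_i* = α_i.
NE contributions = (2, 4, 1, 2, 1); X = 10.
W^NE = (Σα)·X − ½Σα_i² = 10² − ½·26 = 87.
Planner sets x_i = Σα_j = 10 for every i, so X^SO = 5·10 = 50.
W^SO = (Σα)·X^SO − ½·5·(Σα)² = (5/2)·10² = 250.
Deadweight loss = W^SO − W^NE = 163.

163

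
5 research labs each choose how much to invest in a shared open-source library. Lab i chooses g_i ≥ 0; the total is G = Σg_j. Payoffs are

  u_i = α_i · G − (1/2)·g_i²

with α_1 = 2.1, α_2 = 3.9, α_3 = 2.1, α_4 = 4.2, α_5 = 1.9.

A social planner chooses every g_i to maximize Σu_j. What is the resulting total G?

71

Planner FOC: ∂(Σu_j)/∂g_i = (Σα_j) − g_i = 0, so g_i^SO = Σα_j = 14.2 for every i; G^SO = 71.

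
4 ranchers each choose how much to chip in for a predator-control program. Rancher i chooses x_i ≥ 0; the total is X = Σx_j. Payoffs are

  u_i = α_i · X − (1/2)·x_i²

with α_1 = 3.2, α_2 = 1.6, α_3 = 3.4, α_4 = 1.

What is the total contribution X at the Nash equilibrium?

9.2

Rancher i's FOC: ∂u_i/∂x_i = α_i − x_i = 0, so x_i* = α_i.
NE contributions = (3.2, 1.6, 3.4, 1); X = 9.2.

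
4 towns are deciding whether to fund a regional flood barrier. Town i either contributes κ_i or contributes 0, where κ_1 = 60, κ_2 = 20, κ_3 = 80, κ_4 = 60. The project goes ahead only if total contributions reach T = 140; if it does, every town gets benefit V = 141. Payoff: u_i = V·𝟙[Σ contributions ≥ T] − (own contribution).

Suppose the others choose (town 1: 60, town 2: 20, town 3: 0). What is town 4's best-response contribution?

Others' total = 80. Contributing 60 brings total to 140 ≥ 140: gain V − κ_4 = 81.
Best response: 60.

60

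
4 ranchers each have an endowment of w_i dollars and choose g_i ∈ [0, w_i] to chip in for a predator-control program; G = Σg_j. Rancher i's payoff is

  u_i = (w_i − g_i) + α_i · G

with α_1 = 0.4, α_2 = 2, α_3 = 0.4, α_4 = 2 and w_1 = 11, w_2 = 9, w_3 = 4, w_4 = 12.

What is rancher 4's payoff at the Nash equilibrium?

42

∂u_i/∂g_i = α_i − 1, so rancher i contributes w_i if α_i > 1, else 0.
α_i > 1 for i ∈ {2, 4}; NE contributions (0, 9, 0, 12), G = 21.
u_4 = (12 − 12) + 2·21 = 42.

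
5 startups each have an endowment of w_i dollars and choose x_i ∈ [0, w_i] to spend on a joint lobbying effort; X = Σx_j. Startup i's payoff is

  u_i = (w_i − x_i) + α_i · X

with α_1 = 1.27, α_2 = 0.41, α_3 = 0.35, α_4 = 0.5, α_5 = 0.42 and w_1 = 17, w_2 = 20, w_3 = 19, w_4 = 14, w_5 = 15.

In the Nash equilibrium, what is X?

∂u_i/∂x_i = α_i − 1, so startup i contributes w_i if α_i > 1, else 0.
α_i > 1 for i ∈ {1}; NE contributions (17, 0, 0, 0, 0), X = 17.

17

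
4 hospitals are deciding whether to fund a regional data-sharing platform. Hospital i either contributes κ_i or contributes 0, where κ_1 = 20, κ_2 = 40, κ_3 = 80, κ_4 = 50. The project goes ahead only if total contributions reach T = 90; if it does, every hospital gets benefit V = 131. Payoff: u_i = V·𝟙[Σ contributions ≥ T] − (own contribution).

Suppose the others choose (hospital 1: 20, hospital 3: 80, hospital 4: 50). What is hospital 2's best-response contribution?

0

Others' total = 150 ≥ 90; contributing adds cost 40 for no extra benefit.
Best response: 0.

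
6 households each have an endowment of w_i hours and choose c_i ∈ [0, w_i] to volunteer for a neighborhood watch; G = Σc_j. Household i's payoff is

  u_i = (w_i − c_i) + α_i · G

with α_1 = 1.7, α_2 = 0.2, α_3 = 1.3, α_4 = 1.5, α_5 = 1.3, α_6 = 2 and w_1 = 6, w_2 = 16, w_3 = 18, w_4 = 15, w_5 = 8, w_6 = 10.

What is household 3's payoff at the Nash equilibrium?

∂u_i/∂c_i = α_i − 1, so household i contributes w_i if α_i > 1, else 0.
α_i > 1 for i ∈ {1, 3, 4, 5, 6}; NE contributions (6, 0, 18, 15, 8, 10), G = 57.
u_3 = (18 − 18) + 1.3·57 = 74.1.

74.1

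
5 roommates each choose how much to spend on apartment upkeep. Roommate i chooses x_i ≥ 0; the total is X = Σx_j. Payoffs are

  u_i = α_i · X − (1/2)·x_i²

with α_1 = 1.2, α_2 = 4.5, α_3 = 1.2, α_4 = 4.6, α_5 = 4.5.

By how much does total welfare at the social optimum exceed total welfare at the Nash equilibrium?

Roommate i's FOC: ∂u_i/∂x_i = α_i − x_i = 0, so x_i* = α_i.
NE contributions = (1.2, 4.5, 1.2, 4.6, 4.5); X = 16.
W^NE = (Σα)·X − ½Σα_i² = 16² − ½·64.54 = 223.73.
Planner sets x_i = Σα_j = 16 for every i, so X^SO = 5·16 = 80.
W^SO = (Σα)·X^SO − ½·5·(Σα)² = (5/2)·16² = 640.
Deadweight loss = W^SO − W^NE = 416.27.

416.27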